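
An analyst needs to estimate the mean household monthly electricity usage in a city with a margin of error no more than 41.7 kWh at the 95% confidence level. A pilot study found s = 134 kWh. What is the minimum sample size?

For a mean, the margin of error is E = z·σ/√n, so n = (zσ/E)².
At 95% confidence, z = 1.960.
n = (1.960 × 134 / 41.7)² = 39.67
Round up: n = 40.

40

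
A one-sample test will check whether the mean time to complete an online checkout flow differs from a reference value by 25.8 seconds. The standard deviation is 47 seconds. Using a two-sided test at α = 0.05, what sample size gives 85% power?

For a one-sample z-test, n = ((z_{α/2} + z_β)·σ/δ)².
z_{α/2} = 1.960 (two-sided α = 0.05); z_β = 1.036 (power 85% → β = 0.15).
n = (2.996 × 47 / 25.8)² = 29.79
Round up: n = 30.

n = 30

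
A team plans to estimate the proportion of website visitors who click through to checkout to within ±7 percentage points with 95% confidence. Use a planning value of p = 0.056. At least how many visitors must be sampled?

For a proportion with margin E = 0.07 at 95% confidence, z = 1.960.
n = p̂(1−p̂)(z/E)² = 0.056 × 0.944 × (1.960/0.07)² = 41.45
Round up: n = 42.

42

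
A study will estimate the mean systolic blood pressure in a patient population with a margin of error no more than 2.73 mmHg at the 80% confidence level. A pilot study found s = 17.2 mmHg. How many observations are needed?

For a mean, the margin of error is E = z·σ/√n, so n = (zσ/E)².
At 80% confidence, z = 1.282.
n = (1.282 × 17.2 / 2.73)² = 65.24
Round up: n = 66.

66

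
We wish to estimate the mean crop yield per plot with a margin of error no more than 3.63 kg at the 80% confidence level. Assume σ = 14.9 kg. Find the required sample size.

For a mean, the margin of error is E = z·σ/√n, so n = (zσ/E)².
At 80% confidence, z = 1.282.
n = (1.282 × 14.9 / 3.63)² = 27.69
Round up: n = 28.

n = 28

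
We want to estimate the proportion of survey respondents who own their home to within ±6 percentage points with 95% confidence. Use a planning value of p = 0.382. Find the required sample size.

252

For a proportion with margin E = 0.06 at 95% confidence, z = 1.960.
n = p̂(1−p̂)(z/E)² = 0.382 × 0.618 × (1.960/0.06)² = 251.92
Round up: n = 252.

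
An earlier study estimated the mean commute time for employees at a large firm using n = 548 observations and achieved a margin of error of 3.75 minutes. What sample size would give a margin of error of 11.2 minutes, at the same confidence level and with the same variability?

62

Margin of error scales as 1/√n, so n₂ = n₁·(E₁/E₂)².
n₂ = 548 × (3.75/11.2)² = 548 × 0.1121 = 61.43
Round up: n₂ = 62.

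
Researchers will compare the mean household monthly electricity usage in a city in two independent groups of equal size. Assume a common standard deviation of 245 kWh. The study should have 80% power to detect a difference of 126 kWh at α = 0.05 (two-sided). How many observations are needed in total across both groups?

120 total

For two equal groups, n per group = 2·((z_{α/2} + z_β)·σ/δ)².
z_{α/2} = 1.960; z_β = 0.842 (power 80%).
n = 2 × (2.802 × 245 / 126)² = 2 × 29.68 = 59.36
Round up: n = 60 per group.
Total across both groups: 2 × 60 = 120.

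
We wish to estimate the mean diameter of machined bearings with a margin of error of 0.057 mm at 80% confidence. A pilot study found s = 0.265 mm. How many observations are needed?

n = 36

For a mean, the margin of error is E = z·σ/√n, so n = (zσ/E)².
At 80% confidence, z = 1.282.
n = (1.282 × 0.265 / 0.057)² = 35.52
Round up: n = 36.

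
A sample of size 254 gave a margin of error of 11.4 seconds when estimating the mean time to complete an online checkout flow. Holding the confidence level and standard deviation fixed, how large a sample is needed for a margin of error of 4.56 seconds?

1588

Margin of error scales as 1/√n, so n₂ = n₁·(E₁/E₂)².
n₂ = 254 × (11.4/4.56)² = 254 × 6.25 = 1587.50
Round up: n₂ = 1588.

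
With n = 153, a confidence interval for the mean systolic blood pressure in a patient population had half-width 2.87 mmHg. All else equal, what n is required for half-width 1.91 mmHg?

n = 346

Margin of error scales as 1/√n, so n₂ = n₁·(E₁/E₂)².
n₂ = 153 × (2.87/1.91)² = 153 × 2.258 = 345.47
Round up: n₂ = 346.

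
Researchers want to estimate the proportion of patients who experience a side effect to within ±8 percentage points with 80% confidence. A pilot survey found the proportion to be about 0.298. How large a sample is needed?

n = 54

For a proportion with margin E = 0.08 at 80% confidence, z = 1.282.
n = p̂(1−p̂)(z/E)² = 0.298 × 0.702 × (1.282/0.08)² = 53.72
Round up: n = 54.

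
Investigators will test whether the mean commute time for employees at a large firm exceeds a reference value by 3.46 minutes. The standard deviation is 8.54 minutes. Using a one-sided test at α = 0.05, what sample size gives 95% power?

For a one-sample z-test, n = ((z_α + z_β)·σ/δ)².
z_α = 1.645 (one-sided α = 0.05); z_β = 1.645 (power 95% → β = 0.05).
n = (3.290 × 8.54 / 3.46)² = 65.94
Round up: n = 66.

n = 66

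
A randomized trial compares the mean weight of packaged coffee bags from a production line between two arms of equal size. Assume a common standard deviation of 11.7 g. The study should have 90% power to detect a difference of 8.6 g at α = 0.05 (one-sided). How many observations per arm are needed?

32 per group

For two equal groups, n per group = 2·((z_α + z_β)·σ/δ)².
z_α = 1.645; z_β = 1.282 (power 90%).
n = 2 × (2.927 × 11.7 / 8.6)² = 2 × 15.86 = 31.72
Round up: n = 32 per group.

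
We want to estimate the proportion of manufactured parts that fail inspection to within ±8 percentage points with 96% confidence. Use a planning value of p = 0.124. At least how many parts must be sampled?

For a proportion with margin E = 0.08 at 96% confidence, z = 2.054.
n = p̂(1−p̂)(z/E)² = 0.124 × 0.876 × (2.054/0.08)² = 71.61
Round up: n = 72.

n = 72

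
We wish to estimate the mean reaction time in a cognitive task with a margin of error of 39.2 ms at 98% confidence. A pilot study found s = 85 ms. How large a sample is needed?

26

For a mean, the margin of error is E = z·σ/√n, so n = (zσ/E)².
At 98% confidence, z = 2.326.
n = (2.326 × 85 / 39.2)² = 25.44
Round up: n = 26.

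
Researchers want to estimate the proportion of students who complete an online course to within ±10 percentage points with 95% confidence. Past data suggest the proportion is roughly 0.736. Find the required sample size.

75

For a proportion with margin E = 0.1 at 95% confidence, z = 1.960.
n = p̂(1−p̂)(z/E)² = 0.736 × 0.264 × (1.960/0.1)² = 74.64
Round up: n = 75.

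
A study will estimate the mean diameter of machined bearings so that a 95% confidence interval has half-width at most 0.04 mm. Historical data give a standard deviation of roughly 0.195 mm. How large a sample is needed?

For a mean, the margin of error is E = z·σ/√n, so n = (zσ/E)².
At 95% confidence, z = 1.960.
n = (1.960 × 0.195 / 0.04)² = 91.30
Round up: n = 92.

92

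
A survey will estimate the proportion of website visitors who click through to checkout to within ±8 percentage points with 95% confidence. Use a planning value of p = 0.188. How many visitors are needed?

For a proportion with margin E = 0.08 at 95% confidence, z = 1.960.
n = p̂(1−p̂)(z/E)² = 0.188 × 0.812 × (1.960/0.08)² = 91.63
Round up: n = 92.

n = 92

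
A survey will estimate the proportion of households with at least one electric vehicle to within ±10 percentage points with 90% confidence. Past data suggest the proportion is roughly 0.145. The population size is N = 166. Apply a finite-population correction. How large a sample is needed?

For a proportion with margin E = 0.1 at 90% confidence, z = 1.645.
n = p̂(1−p̂)(z/E)² = 0.145 × 0.855 × (1.645/0.1)² = 33.55 — call this n₀.
Finite-population correction with N = 166: n = n₀ / (1 + (n₀−1)/N) = 33.55 / 1.196 = 28.05
Round up: n = 29.

29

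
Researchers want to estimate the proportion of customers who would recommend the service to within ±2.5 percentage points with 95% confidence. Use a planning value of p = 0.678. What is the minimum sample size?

1342

For a proportion with margin E = 0.025 at 95% confidence, z = 1.960.
n = p̂(1−p̂)(z/E)² = 0.678 × 0.322 × (1.960/0.025)² = 1341.89
Round up: n = 1342.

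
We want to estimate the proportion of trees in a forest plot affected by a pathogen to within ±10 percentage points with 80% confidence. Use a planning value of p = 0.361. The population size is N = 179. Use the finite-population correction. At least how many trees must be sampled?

32

For a proportion with margin E = 0.1 at 80% confidence, z = 1.282.
n = p̂(1−p̂)(z/E)² = 0.361 × 0.639 × (1.282/0.1)² = 37.91 — call this n₀.
Finite-population correction with N = 179: n = n₀ / (1 + (n₀−1)/N) = 37.91 / 1.206 = 31.43
Round up: n = 32.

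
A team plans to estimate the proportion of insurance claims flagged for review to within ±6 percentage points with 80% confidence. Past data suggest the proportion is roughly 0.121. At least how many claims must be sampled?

49

For a proportion with margin E = 0.06 at 80% confidence, z = 1.282.
n = p̂(1−p̂)(z/E)² = 0.121 × 0.879 × (1.282/0.06)² = 48.56
Round up: n = 49.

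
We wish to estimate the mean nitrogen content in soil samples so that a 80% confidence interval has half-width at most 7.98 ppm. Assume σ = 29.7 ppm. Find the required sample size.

23

For a mean, the margin of error is E = z·σ/√n, so n = (zσ/E)².
At 80% confidence, z = 1.282.
n = (1.282 × 29.7 / 7.98)² = 22.77
Round up: n = 23.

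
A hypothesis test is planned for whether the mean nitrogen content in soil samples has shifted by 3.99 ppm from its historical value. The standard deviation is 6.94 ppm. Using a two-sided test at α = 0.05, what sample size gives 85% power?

For a one-sample z-test, n = ((z_{α/2} + z_β)·σ/δ)².
z_{α/2} = 1.960 (two-sided α = 0.05); z_β = 1.036 (power 85% → β = 0.15).
n = (2.996 × 6.94 / 3.99)² = 27.16
Round up: n = 28.

28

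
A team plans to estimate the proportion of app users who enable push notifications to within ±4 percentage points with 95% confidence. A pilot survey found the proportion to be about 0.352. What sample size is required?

548

For a proportion with margin E = 0.04 at 95% confidence, z = 1.960.
n = p̂(1−p̂)(z/E)² = 0.352 × 0.648 × (1.960/0.04)² = 547.66
Round up: n = 548.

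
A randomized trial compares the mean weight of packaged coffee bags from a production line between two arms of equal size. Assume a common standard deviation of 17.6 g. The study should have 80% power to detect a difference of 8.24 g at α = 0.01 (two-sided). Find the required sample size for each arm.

107 per group

For two equal groups, n per group = 2·((z_{α/2} + z_β)·σ/δ)².
z_{α/2} = 2.576; z_β = 0.842 (power 80%).
n = 2 × (3.418 × 17.6 / 8.24)² = 2 × 53.30 = 106.60
Round up: n = 107 per group.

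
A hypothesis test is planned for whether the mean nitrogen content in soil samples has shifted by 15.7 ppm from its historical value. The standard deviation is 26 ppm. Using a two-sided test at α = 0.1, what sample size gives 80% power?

17

For a one-sample z-test, n = ((z_{α/2} + z_β)·σ/δ)².
z_{α/2} = 1.645 (two-sided α = 0.1); z_β = 0.842 (power 80% → β = 0.2).
n = (2.487 × 26 / 15.7)² = 16.96
Round up: n = 17.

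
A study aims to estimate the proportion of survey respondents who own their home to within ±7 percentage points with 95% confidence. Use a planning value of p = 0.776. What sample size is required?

137

For a proportion with margin E = 0.07 at 95% confidence, z = 1.960.
n = p̂(1−p̂)(z/E)² = 0.776 × 0.224 × (1.960/0.07)² = 136.28
Round up: n = 137.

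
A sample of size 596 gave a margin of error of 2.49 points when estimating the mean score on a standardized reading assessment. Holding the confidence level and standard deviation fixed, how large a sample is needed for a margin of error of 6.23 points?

Margin of error scales as 1/√n, so n₂ = n₁·(E₁/E₂)².
n₂ = 596 × (2.49/6.23)² = 596 × 0.1597 = 95.18
Round up: n₂ = 96.

96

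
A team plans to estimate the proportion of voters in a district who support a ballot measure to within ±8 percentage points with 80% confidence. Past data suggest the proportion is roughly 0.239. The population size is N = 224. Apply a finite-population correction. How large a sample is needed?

n = 39

For a proportion with margin E = 0.08 at 80% confidence, z = 1.282.
n = p̂(1−p̂)(z/E)² = 0.239 × 0.761 × (1.282/0.08)² = 46.71 — call this n₀.
Finite-population correction with N = 224: n = n₀ / (1 + (n₀−1)/N) = 46.71 / 1.204 = 38.80
Round up: n = 39.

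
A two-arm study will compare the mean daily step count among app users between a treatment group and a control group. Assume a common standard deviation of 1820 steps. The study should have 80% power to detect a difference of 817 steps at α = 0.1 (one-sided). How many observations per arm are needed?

45 per group

For two equal groups, n per group = 2·((z_α + z_β)·σ/δ)².
z_α = 1.282; z_β = 0.842 (power 80%).
n = 2 × (2.124 × 1820 / 817)² = 2 × 22.39 = 44.78
Round up: n = 45 per group.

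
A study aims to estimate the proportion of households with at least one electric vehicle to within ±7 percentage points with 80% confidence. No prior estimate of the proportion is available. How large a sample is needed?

For a proportion with margin E = 0.07 at 80% confidence, z = 1.282.
With no prior estimate, use p = 0.5, which maximizes p(1−p) at 0.25.
n = 0.25 × (z/E)² = 0.25 × (1.282/0.07)² = 83.85
Round up: n = 84.

n = 84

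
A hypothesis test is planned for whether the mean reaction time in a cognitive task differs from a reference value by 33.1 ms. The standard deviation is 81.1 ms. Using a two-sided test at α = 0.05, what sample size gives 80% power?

For a one-sample z-test, n = ((z_{α/2} + z_β)·σ/δ)².
z_{α/2} = 1.960 (two-sided α = 0.05); z_β = 0.842 (power 80% → β = 0.2).
n = (2.802 × 81.1 / 33.1)² = 47.13
Round up: n = 48.

48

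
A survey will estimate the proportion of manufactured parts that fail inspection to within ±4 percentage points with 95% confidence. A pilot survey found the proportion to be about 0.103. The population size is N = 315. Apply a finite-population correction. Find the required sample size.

n = 131

For a proportion with margin E = 0.04 at 95% confidence, z = 1.960.
n = p̂(1−p̂)(z/E)² = 0.103 × 0.897 × (1.960/0.04)² = 221.83 — call this n₀.
Finite-population correction with N = 315: n = n₀ / (1 + (n₀−1)/N) = 221.83 / 1.701 = 130.41
Round up: n = 131.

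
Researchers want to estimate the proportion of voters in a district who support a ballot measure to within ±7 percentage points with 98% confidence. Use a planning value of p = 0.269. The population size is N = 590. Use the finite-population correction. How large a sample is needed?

For a proportion with margin E = 0.07 at 98% confidence, z = 2.326.
n = p̂(1−p̂)(z/E)² = 0.269 × 0.731 × (2.326/0.07)² = 217.12 — call this n₀.
Finite-population correction with N = 590: n = n₀ / (1 + (n₀−1)/N) = 217.12 / 1.366 = 158.95
Round up: n = 159.

159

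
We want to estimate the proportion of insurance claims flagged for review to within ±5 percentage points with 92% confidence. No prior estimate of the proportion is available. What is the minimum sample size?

307

For a proportion with margin E = 0.05 at 92% confidence, z = 1.751.
With no prior estimate, use p = 0.5, which maximizes p(1−p) at 0.25.
n = 0.25 × (z/E)² = 0.25 × (1.751/0.05)² = 306.60
Round up: n = 307.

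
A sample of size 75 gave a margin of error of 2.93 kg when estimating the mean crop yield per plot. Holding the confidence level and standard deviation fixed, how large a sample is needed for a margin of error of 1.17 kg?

471

Margin of error scales as 1/√n, so n₂ = n₁·(E₁/E₂)².
n₂ = 75 × (2.93/1.17)² = 75 × 6.271 = 470.32
Round up: n₂ = 471.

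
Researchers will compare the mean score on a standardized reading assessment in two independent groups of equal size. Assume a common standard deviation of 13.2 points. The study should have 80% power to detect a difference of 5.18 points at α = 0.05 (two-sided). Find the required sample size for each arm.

For two equal groups, n per group = 2·((z_{α/2} + z_β)·σ/δ)².
z_{α/2} = 1.960; z_β = 0.842 (power 80%).
n = 2 × (2.802 × 13.2 / 5.18)² = 2 × 50.98 = 101.96
Round up: n = 102 per group.

102 per group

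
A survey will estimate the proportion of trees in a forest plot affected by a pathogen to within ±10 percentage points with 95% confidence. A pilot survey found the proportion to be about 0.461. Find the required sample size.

96

For a proportion with margin E = 0.1 at 95% confidence, z = 1.960.
n = p̂(1−p̂)(z/E)² = 0.461 × 0.539 × (1.960/0.1)² = 95.46
Round up: n = 96.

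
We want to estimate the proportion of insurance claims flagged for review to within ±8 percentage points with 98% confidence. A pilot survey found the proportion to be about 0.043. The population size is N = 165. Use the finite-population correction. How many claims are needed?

n = 29

For a proportion with margin E = 0.08 at 98% confidence, z = 2.326.
n = p̂(1−p̂)(z/E)² = 0.043 × 0.957 × (2.326/0.08)² = 34.79 — call this n₀.
Finite-population correction with N = 165: n = n₀ / (1 + (n₀−1)/N) = 34.79 / 1.205 = 28.87
Round up: n = 29.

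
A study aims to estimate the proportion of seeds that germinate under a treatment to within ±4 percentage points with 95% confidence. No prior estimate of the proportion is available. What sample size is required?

n = 601

For a proportion with margin E = 0.04 at 95% confidence, z = 1.960.
With no prior estimate, use p = 0.5, which maximizes p(1−p) at 0.25.
n = 0.25 × (z/E)² = 0.25 × (1.960/0.04)² = 600.25
Round up: n = 601.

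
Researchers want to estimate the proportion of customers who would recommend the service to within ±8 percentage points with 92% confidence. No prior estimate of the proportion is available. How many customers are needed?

120

For a proportion with margin E = 0.08 at 92% confidence, z = 1.751.
With no prior estimate, use p = 0.5, which maximizes p(1−p) at 0.25.
n = 0.25 × (z/E)² = 0.25 × (1.751/0.08)² = 119.77
Round up: n = 120.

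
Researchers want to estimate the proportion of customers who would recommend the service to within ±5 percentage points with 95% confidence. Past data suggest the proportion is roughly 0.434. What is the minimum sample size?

378

For a proportion with margin E = 0.05 at 95% confidence, z = 1.960.
n = p̂(1−p̂)(z/E)² = 0.434 × 0.566 × (1.960/0.05)² = 377.47
Round up: n = 378.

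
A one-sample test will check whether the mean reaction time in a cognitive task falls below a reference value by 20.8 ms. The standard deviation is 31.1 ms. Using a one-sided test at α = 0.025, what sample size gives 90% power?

For a one-sample z-test, n = ((z_α + z_β)·σ/δ)².
z_α = 1.960 (one-sided α = 0.025); z_β = 1.282 (power 90% → β = 0.1).
n = (3.242 × 31.1 / 20.8)² = 23.50
Round up: n = 24.

24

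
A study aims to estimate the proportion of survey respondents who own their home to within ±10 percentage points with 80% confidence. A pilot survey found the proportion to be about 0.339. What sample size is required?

For a proportion with margin E = 0.1 at 80% confidence, z = 1.282.
n = p̂(1−p̂)(z/E)² = 0.339 × 0.661 × (1.282/0.1)² = 36.83
Round up: n = 37.

37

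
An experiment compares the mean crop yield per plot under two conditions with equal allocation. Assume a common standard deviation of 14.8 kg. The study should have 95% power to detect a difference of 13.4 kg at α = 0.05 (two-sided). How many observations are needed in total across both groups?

64 total

For two equal groups, n per group = 2·((z_{α/2} + z_β)·σ/δ)².
z_{α/2} = 1.960; z_β = 1.645 (power 95%).
n = 2 × (3.605 × 14.8 / 13.4)² = 2 × 15.85 = 31.70
Round up: n = 32 per group.
Total across both groups: 2 × 32 = 64.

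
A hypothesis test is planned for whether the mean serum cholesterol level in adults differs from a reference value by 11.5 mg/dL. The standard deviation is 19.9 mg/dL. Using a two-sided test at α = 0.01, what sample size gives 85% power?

40

For a one-sample z-test, n = ((z_{α/2} + z_β)·σ/δ)².
z_{α/2} = 2.576 (two-sided α = 0.01); z_β = 1.036 (power 85% → β = 0.15).
n = (3.612 × 19.9 / 11.5)² = 39.07
Round up: n = 40.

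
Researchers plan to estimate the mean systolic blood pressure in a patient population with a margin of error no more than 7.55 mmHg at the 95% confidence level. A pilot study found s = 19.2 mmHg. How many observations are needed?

For a mean, the margin of error is E = z·σ/√n, so n = (zσ/E)².
At 95% confidence, z = 1.960.
n = (1.960 × 19.2 / 7.55)² = 24.84
Round up: n = 25.

25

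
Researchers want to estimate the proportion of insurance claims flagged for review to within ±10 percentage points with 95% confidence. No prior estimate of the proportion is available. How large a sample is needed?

For a proportion with margin E = 0.1 at 95% confidence, z = 1.960.
With no prior estimate, use p = 0.5, which maximizes p(1−p) at 0.25.
n = 0.25 × (z/E)² = 0.25 × (1.960/0.1)² = 96.04
Round up: n = 97.

97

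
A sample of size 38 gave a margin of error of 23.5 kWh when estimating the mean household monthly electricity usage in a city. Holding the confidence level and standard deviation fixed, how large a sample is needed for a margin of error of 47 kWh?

Margin of error scales as 1/√n, so n₂ = n₁·(E₁/E₂)².
n₂ = 38 × (23.5/47)² = 38 × 0.25 = 9.50
Round up: n₂ = 10.

10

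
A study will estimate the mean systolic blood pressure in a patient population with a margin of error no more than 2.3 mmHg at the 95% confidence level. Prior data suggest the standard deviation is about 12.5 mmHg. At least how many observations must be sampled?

For a mean, the margin of error is E = z·σ/√n, so n = (zσ/E)².
At 95% confidence, z = 1.960.
n = (1.960 × 12.5 / 2.3)² = 113.47
Round up: n = 114.

n = 114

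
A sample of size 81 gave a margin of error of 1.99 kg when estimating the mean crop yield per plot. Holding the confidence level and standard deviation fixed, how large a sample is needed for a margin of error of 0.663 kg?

Margin of error scales as 1/√n, so n₂ = n₁·(E₁/E₂)².
n₂ = 81 × (1.99/0.663)² = 81 × 9.009 = 729.73
Round up: n₂ = 730.

730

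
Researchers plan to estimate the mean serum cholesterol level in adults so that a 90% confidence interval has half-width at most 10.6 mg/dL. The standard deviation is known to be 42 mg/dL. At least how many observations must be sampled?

For a mean, the margin of error is E = z·σ/√n, so n = (zσ/E)².
At 90% confidence, z = 1.645.
n = (1.645 × 42 / 10.6)² = 42.48
Round up: n = 43.

n = 43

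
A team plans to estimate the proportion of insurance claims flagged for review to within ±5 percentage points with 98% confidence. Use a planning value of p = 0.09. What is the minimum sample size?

For a proportion with margin E = 0.05 at 98% confidence, z = 2.326.
n = p̂(1−p̂)(z/E)² = 0.09 × 0.91 × (2.326/0.05)² = 177.24
Round up: n = 178.

178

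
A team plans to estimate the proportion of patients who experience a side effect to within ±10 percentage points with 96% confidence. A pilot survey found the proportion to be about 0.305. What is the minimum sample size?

n = 90

For a proportion with margin E = 0.1 at 96% confidence, z = 2.054.
n = p̂(1−p̂)(z/E)² = 0.305 × 0.695 × (2.054/0.1)² = 89.43
Round up: n = 90.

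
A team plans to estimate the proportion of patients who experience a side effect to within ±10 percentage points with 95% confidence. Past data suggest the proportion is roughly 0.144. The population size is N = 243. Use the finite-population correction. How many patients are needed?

n = 40

For a proportion with margin E = 0.1 at 95% confidence, z = 1.960.
n = p̂(1−p̂)(z/E)² = 0.144 × 0.856 × (1.960/0.1)² = 47.35 — call this n₀.
Finite-population correction with N = 243: n = n₀ / (1 + (n₀−1)/N) = 47.35 / 1.191 = 39.76
Round up: n = 40.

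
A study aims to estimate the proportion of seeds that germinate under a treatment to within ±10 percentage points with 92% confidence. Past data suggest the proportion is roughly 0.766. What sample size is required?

55

For a proportion with margin E = 0.1 at 92% confidence, z = 1.751.
n = p̂(1−p̂)(z/E)² = 0.766 × 0.234 × (1.751/0.1)² = 54.96
Round up: n = 55.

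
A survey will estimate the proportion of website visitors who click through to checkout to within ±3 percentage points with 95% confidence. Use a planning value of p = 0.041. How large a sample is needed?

For a proportion with margin E = 0.03 at 95% confidence, z = 1.960.
n = p̂(1−p̂)(z/E)² = 0.041 × 0.959 × (1.960/0.03)² = 167.83
Round up: n = 168.

n = 168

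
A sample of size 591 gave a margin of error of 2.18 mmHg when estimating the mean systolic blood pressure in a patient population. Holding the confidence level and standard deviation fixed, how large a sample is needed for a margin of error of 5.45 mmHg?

95

Margin of error scales as 1/√n, so n₂ = n₁·(E₁/E₂)².
n₂ = 591 × (2.18/5.45)² = 591 × 0.16 = 94.56
Round up: n₂ = 95.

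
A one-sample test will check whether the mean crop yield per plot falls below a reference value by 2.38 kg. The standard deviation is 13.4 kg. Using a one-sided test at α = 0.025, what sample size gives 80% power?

n = 249

For a one-sample z-test, n = ((z_α + z_β)·σ/δ)².
z_α = 1.960 (one-sided α = 0.025); z_β = 0.842 (power 80% → β = 0.2).
n = (2.802 × 13.4 / 2.38)² = 248.88
Round up: n = 249.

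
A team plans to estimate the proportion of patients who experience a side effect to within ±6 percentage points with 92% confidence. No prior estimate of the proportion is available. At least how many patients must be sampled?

For a proportion with margin E = 0.06 at 92% confidence, z = 1.751.
With no prior estimate, use p = 0.5, which maximizes p(1−p) at 0.25.
n = 0.25 × (z/E)² = 0.25 × (1.751/0.06)² = 212.92
Round up: n = 213.

213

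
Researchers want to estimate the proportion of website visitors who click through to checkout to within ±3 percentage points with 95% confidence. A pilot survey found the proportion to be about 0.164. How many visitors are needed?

For a proportion with margin E = 0.03 at 95% confidence, z = 1.960.
n = p̂(1−p̂)(z/E)² = 0.164 × 0.836 × (1.960/0.03)² = 585.22
Round up: n = 586.

586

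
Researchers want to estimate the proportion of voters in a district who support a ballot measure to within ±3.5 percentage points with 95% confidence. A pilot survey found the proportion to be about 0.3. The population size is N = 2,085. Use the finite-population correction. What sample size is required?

501

For a proportion with margin E = 0.035 at 95% confidence, z = 1.960.
n = p̂(1−p̂)(z/E)² = 0.3 × 0.7 × (1.960/0.035)² = 658.56 — call this n₀.
Finite-population correction with N = 2,085: n = n₀ / (1 + (n₀−1)/N) = 658.56 / 1.315 = 500.81
Round up: n = 501.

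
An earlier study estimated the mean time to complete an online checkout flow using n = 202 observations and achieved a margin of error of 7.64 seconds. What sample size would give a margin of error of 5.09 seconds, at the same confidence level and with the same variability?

Margin of error scales as 1/√n, so n₂ = n₁·(E₁/E₂)².
n₂ = 202 × (7.64/5.09)² = 202 × 2.253 = 455.11
Round up: n₂ = 456.

456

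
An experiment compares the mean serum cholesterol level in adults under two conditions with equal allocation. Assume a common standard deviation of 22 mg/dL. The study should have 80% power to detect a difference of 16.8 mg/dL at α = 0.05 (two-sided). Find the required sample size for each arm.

27 per group

For two equal groups, n per group = 2·((z_{α/2} + z_β)·σ/δ)².
z_{α/2} = 1.960; z_β = 0.842 (power 80%).
n = 2 × (2.802 × 22 / 16.8)² = 2 × 13.46 = 26.92
Round up: n = 27 per group.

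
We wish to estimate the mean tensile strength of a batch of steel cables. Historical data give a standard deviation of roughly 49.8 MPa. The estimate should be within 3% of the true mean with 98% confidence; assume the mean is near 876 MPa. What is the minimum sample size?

20

For a mean, the margin of error is E = z·σ/√n, so n = (zσ/E)².
At 98% confidence, z = 2.326.
E = 3% of 876 = 26.28 MPa.
n = (2.326 × 49.8 / 26.28)² = 19.43
Round up: n = 20.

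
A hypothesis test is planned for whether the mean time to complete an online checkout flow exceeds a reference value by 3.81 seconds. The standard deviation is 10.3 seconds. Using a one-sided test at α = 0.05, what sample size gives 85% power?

53

For a one-sample z-test, n = ((z_α + z_β)·σ/δ)².
z_α = 1.645 (one-sided α = 0.05); z_β = 1.036 (power 85% → β = 0.15).
n = (2.681 × 10.3 / 3.81)² = 52.53
Round up: n = 53.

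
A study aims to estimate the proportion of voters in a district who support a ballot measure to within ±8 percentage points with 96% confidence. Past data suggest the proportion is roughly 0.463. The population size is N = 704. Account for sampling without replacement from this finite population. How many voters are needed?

134

For a proportion with margin E = 0.08 at 96% confidence, z = 2.054.
n = p̂(1−p̂)(z/E)² = 0.463 × 0.537 × (2.054/0.08)² = 163.90 — call this n₀.
Finite-population correction with N = 704: n = n₀ / (1 + (n₀−1)/N) = 163.90 / 1.231 = 133.14
Round up: n = 134.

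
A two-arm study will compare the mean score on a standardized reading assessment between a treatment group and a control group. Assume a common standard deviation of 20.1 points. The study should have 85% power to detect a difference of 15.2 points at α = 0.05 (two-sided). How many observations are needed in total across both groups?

64 total

For two equal groups, n per group = 2·((z_{α/2} + z_β)·σ/δ)².
z_{α/2} = 1.960; z_β = 1.036 (power 85%).
n = 2 × (2.996 × 20.1 / 15.2)² = 2 × 15.70 = 31.40
Round up: n = 32 per group.
Total across both groups: 2 × 32 = 64.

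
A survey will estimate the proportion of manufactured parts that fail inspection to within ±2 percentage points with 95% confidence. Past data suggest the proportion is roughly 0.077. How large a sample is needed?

683

For a proportion with margin E = 0.02 at 95% confidence, z = 1.960.
n = p̂(1−p̂)(z/E)² = 0.077 × 0.923 × (1.960/0.02)² = 682.57
Round up: n = 683.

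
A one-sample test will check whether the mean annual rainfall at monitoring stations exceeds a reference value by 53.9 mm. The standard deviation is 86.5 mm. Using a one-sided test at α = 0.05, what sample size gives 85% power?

19

For a one-sample z-test, n = ((z_α + z_β)·σ/δ)².
z_α = 1.645 (one-sided α = 0.05); z_β = 1.036 (power 85% → β = 0.15).
n = (2.681 × 86.5 / 53.9)² = 18.51
Round up: n = 19.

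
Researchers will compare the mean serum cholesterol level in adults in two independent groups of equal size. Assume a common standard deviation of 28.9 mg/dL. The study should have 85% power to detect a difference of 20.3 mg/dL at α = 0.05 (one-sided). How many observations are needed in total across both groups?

For two equal groups, n per group = 2·((z_α + z_β)·σ/δ)².
z_α = 1.645; z_β = 1.036 (power 85%).
n = 2 × (2.681 × 28.9 / 20.3)² = 2 × 14.57 = 29.14
Round up: n = 30 per group.
Total across both groups: 2 × 30 = 60.

60 total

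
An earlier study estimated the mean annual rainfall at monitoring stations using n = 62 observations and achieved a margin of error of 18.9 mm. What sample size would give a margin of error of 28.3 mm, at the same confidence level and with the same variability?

Margin of error scales as 1/√n, so n₂ = n₁·(E₁/E₂)².
n₂ = 62 × (18.9/28.3)² = 62 × 0.446 = 27.65
Round up: n₂ = 28.

28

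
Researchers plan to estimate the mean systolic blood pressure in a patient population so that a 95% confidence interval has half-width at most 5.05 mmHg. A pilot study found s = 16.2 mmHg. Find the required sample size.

40

For a mean, the margin of error is E = z·σ/√n, so n = (zσ/E)².
At 95% confidence, z = 1.960.
n = (1.960 × 16.2 / 5.05)² = 39.53
Round up: n = 40.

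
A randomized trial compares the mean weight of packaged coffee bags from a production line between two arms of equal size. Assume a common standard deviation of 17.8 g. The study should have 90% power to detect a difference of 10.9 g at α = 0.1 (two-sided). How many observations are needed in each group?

For two equal groups, n per group = 2·((z_{α/2} + z_β)·σ/δ)².
z_{α/2} = 1.645; z_β = 1.282 (power 90%).
n = 2 × (2.927 × 17.8 / 10.9)² = 2 × 22.85 = 45.70
Round up: n = 46 per group.

46 per group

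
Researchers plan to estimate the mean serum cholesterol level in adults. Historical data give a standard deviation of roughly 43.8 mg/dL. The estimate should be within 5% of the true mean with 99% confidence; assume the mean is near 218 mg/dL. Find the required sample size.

For a mean, the margin of error is E = z·σ/√n, so n = (zσ/E)².
At 99% confidence, z = 2.576.
E = 5% of 218 = 10.9 mg/dL.
n = (2.576 × 43.8 / 10.9)² = 107.15
Round up: n = 108.

108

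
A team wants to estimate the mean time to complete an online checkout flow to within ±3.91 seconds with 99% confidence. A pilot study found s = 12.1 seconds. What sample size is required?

64

For a mean, the margin of error is E = z·σ/√n, so n = (zσ/E)².
At 99% confidence, z = 2.576.
n = (2.576 × 12.1 / 3.91)² = 63.55
Round up: n = 64.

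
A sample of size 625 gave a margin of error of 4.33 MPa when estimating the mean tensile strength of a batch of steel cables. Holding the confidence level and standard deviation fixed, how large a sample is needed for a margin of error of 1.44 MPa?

Margin of error scales as 1/√n, so n₂ = n₁·(E₁/E₂)².
n₂ = 625 × (4.33/1.44)² = 625 × 9.042 = 5651.25
Round up: n₂ = 5652.

5652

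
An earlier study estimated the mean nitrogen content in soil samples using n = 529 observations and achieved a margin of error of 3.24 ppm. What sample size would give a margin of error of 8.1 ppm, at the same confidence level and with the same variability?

Margin of error scales as 1/√n, so n₂ = n₁·(E₁/E₂)².
n₂ = 529 × (3.24/8.1)² = 529 × 0.16 = 84.64
Round up: n₂ = 85.

85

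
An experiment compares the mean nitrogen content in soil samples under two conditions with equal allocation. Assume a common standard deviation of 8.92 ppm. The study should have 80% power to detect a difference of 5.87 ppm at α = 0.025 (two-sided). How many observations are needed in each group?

For two equal groups, n per group = 2·((z_{α/2} + z_β)·σ/δ)².
z_{α/2} = 2.241; z_β = 0.842 (power 80%).
n = 2 × (3.083 × 8.92 / 5.87)² = 2 × 21.95 = 43.90
Round up: n = 44 per group.

44 per group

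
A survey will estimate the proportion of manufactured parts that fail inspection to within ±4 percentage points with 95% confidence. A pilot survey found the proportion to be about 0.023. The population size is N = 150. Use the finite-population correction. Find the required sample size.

n = 40

For a proportion with margin E = 0.04 at 95% confidence, z = 1.960.
n = p̂(1−p̂)(z/E)² = 0.023 × 0.977 × (1.960/0.04)² = 53.95 — call this n₀.
Finite-population correction with N = 150: n = n₀ / (1 + (n₀−1)/N) = 53.95 / 1.353 = 39.87
Round up: n = 40.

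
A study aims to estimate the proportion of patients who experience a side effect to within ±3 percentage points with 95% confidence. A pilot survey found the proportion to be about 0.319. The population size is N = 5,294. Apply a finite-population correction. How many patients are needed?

790

For a proportion with margin E = 0.03 at 95% confidence, z = 1.960.
n = p̂(1−p̂)(z/E)² = 0.319 × 0.681 × (1.960/0.03)² = 927.27 — call this n₀.
Finite-population correction with N = 5,294: n = n₀ / (1 + (n₀−1)/N) = 927.27 / 1.175 = 789.17
Round up: n = 790.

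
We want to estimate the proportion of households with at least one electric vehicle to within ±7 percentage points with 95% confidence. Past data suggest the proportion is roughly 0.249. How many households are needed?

n = 147

For a proportion with margin E = 0.07 at 95% confidence, z = 1.960.
n = p̂(1−p̂)(z/E)² = 0.249 × 0.751 × (1.960/0.07)² = 146.61
Round up: n = 147.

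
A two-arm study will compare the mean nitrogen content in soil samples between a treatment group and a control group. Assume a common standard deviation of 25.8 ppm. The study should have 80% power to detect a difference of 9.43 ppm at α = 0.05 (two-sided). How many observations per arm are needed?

118 per group

For two equal groups, n per group = 2·((z_{α/2} + z_β)·σ/δ)².
z_{α/2} = 1.960; z_β = 0.842 (power 80%).
n = 2 × (2.802 × 25.8 / 9.43)² = 2 × 58.77 = 117.54
Round up: n = 118 per group.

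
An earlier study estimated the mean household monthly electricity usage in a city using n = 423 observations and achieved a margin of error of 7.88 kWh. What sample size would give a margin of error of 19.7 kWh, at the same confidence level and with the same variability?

68

Margin of error scales as 1/√n, so n₂ = n₁·(E₁/E₂)².
n₂ = 423 × (7.88/19.7)² = 423 × 0.16 = 67.68
Round up: n₂ = 68.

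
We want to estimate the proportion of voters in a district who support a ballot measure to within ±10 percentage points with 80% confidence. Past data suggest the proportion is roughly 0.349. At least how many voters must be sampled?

For a proportion with margin E = 0.1 at 80% confidence, z = 1.282.
n = p̂(1−p̂)(z/E)² = 0.349 × 0.651 × (1.282/0.1)² = 37.34
Round up: n = 38.

38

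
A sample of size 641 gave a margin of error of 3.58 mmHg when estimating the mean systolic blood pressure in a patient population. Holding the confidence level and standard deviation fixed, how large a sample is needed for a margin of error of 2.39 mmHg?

1439

Margin of error scales as 1/√n, so n₂ = n₁·(E₁/E₂)².
n₂ = 641 × (3.58/2.39)² = 641 × 2.244 = 1438.40
Round up: n₂ = 1439.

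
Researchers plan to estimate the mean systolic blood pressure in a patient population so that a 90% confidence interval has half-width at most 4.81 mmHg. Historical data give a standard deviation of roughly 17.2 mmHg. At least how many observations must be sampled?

For a mean, the margin of error is E = z·σ/√n, so n = (zσ/E)².
At 90% confidence, z = 1.645.
n = (1.645 × 17.2 / 4.81)² = 34.60
Round up: n = 35.

35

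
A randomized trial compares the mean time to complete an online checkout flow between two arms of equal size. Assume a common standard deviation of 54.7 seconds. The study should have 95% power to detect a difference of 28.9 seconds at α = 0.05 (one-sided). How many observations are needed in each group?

For two equal groups, n per group = 2·((z_α + z_β)·σ/δ)².
z_α = 1.645; z_β = 1.645 (power 95%).
n = 2 × (3.290 × 54.7 / 28.9)² = 2 × 38.78 = 77.56
Round up: n = 78 per group.

78 per group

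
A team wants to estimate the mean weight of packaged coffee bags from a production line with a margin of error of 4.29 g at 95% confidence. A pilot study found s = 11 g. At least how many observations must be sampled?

For a mean, the margin of error is E = z·σ/√n, so n = (zσ/E)².
At 95% confidence, z = 1.960.
n = (1.960 × 11 / 4.29)² = 25.26
Round up: n = 26.

26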